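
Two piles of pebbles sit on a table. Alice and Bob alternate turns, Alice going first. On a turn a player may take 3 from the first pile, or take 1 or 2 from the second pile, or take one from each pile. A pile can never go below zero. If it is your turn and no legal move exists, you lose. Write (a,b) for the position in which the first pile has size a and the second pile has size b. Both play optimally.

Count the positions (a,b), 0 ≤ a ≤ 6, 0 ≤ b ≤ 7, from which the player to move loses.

20

Compute win/loss labels from the base case upward. A position with no move is L. Any other position is W if it can reach an L in one move, else L.
Every move lowers a or b (never raises either), so fill the grid row by row in increasing a, and left to right within a row: each cell's successors are then already labelled.
      b=0  b=1  b=2  b=3  b=4  b=5  b=6  b=7
a=0:    L    W    W    L    W    W    L    W
a=1:    L    W    W    L    W    W    L    W
a=2:    L    W    W    L    W    W    L    W
a=3:    W    W    L    W    W    L    W    W
a=4:    W    L    W    W    L    W    W    L
a=5:    W    L    W    W    L    W    W    L
a=6:    L    W    W    L    W    W    L    W
Cells with no legal move (terminal, hence L): (0,0), (1,0), (2,0).
The remaining L cells, each justified by listing all of its moves:
(0,3): L (options (0,2)(W), (0,1)(W) are all W)
(0,6): L (options (0,5)(W), (0,4)(W) are all W)
(1,3): L (options (1,2)(W), (1,1)(W), (0,2)(W) are all W)
(1,6): L (options (1,5)(W), (1,4)(W), (0,5)(W) are all W)
(2,3): L (options (2,2)(W), (2,1)(W), (1,2)(W) are all W)
(2,6): L (options (2,5)(W), (2,4)(W), (1,5)(W) are all W)
(3,2): L (options (0,2)(W), (3,1)(W), (3,0)(W), (2,1)(W) are all W)
(3,5): L (options (0,5)(W), (3,4)(W), (3,3)(W), (2,4)(W) are all W)
(4,1): L (options (1,1)(W), (4,0)(W), (3,0)(W) are all W)
(4,4): L (options (1,4)(W), (4,3)(W), (4,2)(W), (3,3)(W) are all W)
(4,7): L (options (1,7)(W), (4,6)(W), (4,5)(W), (3,6)(W) are all W)
(5,1): L (options (2,1)(W), (5,0)(W), (4,0)(W) are all W)
(5,4): L (options (2,4)(W), (5,3)(W), (5,2)(W), (4,3)(W) are all W)
(5,7): L (options (2,7)(W), (5,6)(W), (5,5)(W), (4,6)(W) are all W)
(6,0): L (sole option (3,0)(W) is W)
(6,3): L (options (3,3)(W), (6,2)(W), (6,1)(W), (5,2)(W) are all W)
(6,6): L (options (3,6)(W), (6,5)(W), (6,4)(W), (5,5)(W) are all W)
Every other cell has at least one move into one of the L cells above, so it is W.
L cells per row: a=0: 3, a=1: 3, a=2: 3, a=3: 2, a=4: 3, a=5: 3, a=6: 3; total 20.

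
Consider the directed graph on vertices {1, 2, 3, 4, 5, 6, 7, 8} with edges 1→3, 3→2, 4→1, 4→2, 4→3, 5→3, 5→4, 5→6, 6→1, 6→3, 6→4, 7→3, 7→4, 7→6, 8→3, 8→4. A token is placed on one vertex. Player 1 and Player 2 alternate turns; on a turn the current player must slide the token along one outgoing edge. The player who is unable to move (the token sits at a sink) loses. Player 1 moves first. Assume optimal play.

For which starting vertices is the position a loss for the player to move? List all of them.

Build the W/L table. Terminal = L. A non-terminal position is W if it has a move to some L; otherwise it is L.
Every edge goes from a vertex to one that appears earlier in the order 2, 3, 1, 4, 6, 5, 8, 7, so processing vertices in that order labels each vertex after all of its successors.
2: no outgoing edge → L
3: W (go to 2, an L position)
1: L (sole option 3(W) is W)
4: W (go to 1, an L position)
6: W (go to 1, an L position)
5: L (options 6(W), 4(W), 3(W) are all W)
8: L (options 4(W), 3(W) are all W)
7: L (options 6(W), 4(W), 3(W) are all W)
The losing starting vertices are exactly the entries labelled L in this table (5 of them).

1, 2, 5, 7, 8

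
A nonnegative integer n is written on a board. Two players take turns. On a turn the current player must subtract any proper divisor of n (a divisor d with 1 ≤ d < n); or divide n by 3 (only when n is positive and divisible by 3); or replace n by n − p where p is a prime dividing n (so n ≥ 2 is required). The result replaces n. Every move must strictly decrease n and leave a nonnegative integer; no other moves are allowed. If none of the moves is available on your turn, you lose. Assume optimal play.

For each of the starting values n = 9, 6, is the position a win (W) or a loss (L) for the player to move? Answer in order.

Build the W/L table. Terminal = L. A non-terminal position is W if it has a move to some L; otherwise it is L.
n=0: no move → L
n=1: no move → L
n=2: reaches L-position 0 → W
n=3: reaches L-position 0 → W
n=4: only reaches 2(W), 3(W), all W → L
n=5: reaches L-position 0 → W
n=6: reaches L-position 4 → W
n=7: reaches L-position 0 → W
n=8: reaches L-position 4 → W
n=9: only reaches 3(W), 6(W), 8(W), all W → L

9: L, 6: W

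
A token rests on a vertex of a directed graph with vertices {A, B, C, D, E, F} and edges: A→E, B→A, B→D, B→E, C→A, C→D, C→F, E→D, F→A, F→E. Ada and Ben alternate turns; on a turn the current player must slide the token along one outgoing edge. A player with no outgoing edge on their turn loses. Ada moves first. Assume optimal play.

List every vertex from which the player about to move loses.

Compute win/loss labels from the base case upward. A position with no move is L. Any other position is W if it can reach an L in one move, else L.
Every edge goes from a vertex to one that appears earlier in the order D, E, A, B, F, C, so processing vertices in that order labels each vertex after all of its successors.
D: no outgoing edge → L
E: reaches L-position D → W
A: only reaches E(W), which is W → L
B: reaches L-position A → W
F: reaches L-position A → W
C: reaches L-position A → W
Reading off the rows marked L gives the requested list; there are 2 such vertices.

A, D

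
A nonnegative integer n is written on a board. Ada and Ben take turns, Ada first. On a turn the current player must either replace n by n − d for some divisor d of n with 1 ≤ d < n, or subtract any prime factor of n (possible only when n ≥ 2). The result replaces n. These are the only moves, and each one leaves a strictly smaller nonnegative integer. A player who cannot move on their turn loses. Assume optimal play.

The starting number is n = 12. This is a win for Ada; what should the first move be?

Compute win/loss labels from the base case upward. A position with no move is L. Any other position is W if it can reach an L in one move, else L.
n=0: no move → L
n=1: no move → L
n=2: can move to 0, which is L ⇒ W
n=3: can move to 0, which is L ⇒ W
n=4: moves to 2(W), 3(W); every one is W ⇒ L
n=5: can move to 0, which is L ⇒ W
n=6: can move to 4, which is L ⇒ W
n=7: can move to 0, which is L ⇒ W
n=8: can move to 4, which is L ⇒ W
n=9: moves to 6(W), 8(W); every one is W ⇒ L
n=10: can move to 9, which is L ⇒ W
n=11: can move to 0, which is L ⇒ W
n=12: can move to 9, which is L ⇒ W
From 12, the L positions reachable in one move are: 9.

Move to 9.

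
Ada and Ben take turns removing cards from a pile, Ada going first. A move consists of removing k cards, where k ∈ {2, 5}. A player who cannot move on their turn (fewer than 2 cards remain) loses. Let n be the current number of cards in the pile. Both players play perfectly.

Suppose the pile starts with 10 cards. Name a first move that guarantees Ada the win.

Remove 2, leaving 8.

Positions with no move are L. A position that does have a move is losing for the player to move precisely when every available move leads to a winning position for the opponent. Fill in the labels:
n=0: no move → L
n=1: no move → L
n=2: →0(L), so W
n=3: →1(L), so W
n=4: →2(W) only, which is W, so L
n=5: →0(L), so W
n=6: →4(L), so W
n=7: →5(W), 2(W) — all W, so L
n=8: →6(W), 3(W) — all W, so L
n=9: →7(L), so W
n=10: →8(L), so W
From 10, the L positions reachable in one move are: 8.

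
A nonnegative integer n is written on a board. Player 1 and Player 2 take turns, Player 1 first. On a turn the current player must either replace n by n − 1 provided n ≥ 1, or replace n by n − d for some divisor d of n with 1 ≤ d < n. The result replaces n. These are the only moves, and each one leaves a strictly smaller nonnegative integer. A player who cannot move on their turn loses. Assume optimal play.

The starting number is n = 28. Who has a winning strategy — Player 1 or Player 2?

Label each position W (a win for the player to move) or L (a loss). A position with no legal move is L; any other position is W exactly when some move reaches an L, and L when every move reaches a W.
n=0: no move → L
n=1: →0(L), so W
n=2: →1(W) only, which is W, so L
n=3: →2(L), so W
n=4: →2(L), so W
n=5: →4(W) only, which is W, so L
n=6: →5(L), so W
n=7: →6(W) only, which is W, so L
n=8: →7(L), so W
n=9: →6(W), 8(W) — all W, so L
n=10: →5(L), so W
n=11: →10(W) only, which is W, so L
n=12: →9(L), so W
n=13: →12(W) only, which is W, so L
n=14: →7(L), so W
n=15: →10(W), 12(W), 14(W) — all W, so L
n=16: →15(L), so W
n=17: →16(W) only, which is W, so L
n=18: →9(L), so W
n=19: →18(W) only, which is W, so L
n=20: →15(L), so W
n=21: →14(W), 18(W), 20(W) — all W, so L
n=22: →11(L), so W
n=23: →22(W) only, which is W, so L
n=24: →21(L), so W
n=25: →20(W), 24(W) — all W, so L
n=26: →13(L), so W
n=27: →18(W), 24(W), 26(W) — all W, so L
n=28: →21(L), so W
The starting position 28 is W: Player 1 should move to 21, handing over an L position.

Player 1 wins.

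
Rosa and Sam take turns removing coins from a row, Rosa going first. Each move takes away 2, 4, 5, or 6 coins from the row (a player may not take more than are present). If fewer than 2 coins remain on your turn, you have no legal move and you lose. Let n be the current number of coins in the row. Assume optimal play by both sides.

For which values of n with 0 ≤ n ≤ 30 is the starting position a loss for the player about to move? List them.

0, 1, 8, 9, 16, 17, 24, 25

Compute win/loss labels from the base case upward. A position with no move is L. Any other position is W if it can reach an L in one move, else L.
n=0: no move → L
n=1: no move → L
n=2: W (go to 0, an L position)
n=3: W (go to 1, an L position)
n=4: W (go to 0, an L position)
n=5: W (go to 1, an L position)
n=6: W (go to 1, an L position)
n=7: W (go to 1, an L position)
n=8: L (options 6(W), 4(W), 3(W), 2(W) are all W)
n=9: L (options 7(W), 5(W), 4(W), 3(W) are all W)
n=10: W (go to 8, an L position)
n=11: W (go to 9, an L position)
n=12: W (go to 8, an L position)
n=13: W (go to 9, an L position)
n=14: W (go to 9, an L position)
n=15: W (go to 9, an L position)
n=16: L (options 14(W), 12(W), 11(W), 10(W) are all W)
n=17: L (options 15(W), 13(W), 12(W), 11(W) are all W)
n=18: W (go to 16, an L position)
n=19: W (go to 17, an L position)
n=20: W (go to 16, an L position)
n=21: W (go to 17, an L position)
n=22: W (go to 17, an L position)
n=23: W (go to 17, an L position)
n=24: L (options 22(W), 20(W), 19(W), 18(W) are all W)
n=25: L (options 23(W), 21(W), 20(W), 19(W) are all W)
n=26: W (go to 24, an L position)
n=27: W (go to 25, an L position)
n=28: W (go to 24, an L position)
n=29: W (go to 25, an L position)
n=30: W (go to 25, an L position)
Reading off the rows marked L gives the requested list; there are 8 such values of n.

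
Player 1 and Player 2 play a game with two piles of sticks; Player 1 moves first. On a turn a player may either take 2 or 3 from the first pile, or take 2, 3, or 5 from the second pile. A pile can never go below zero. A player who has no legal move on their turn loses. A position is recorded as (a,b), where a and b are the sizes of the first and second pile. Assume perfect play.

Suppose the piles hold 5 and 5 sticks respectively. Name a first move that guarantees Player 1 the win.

Move to (5,0).

Work bottom-up. With no move the player to move loses. Otherwise the position is W if at least one move leads to an L position for the opponent, and L if every move leads to a W.
No move ever increases a pile, so every position that can arise here has a ≤ 5 and b ≤ 5; it is enough to label the cells with 0 ≤ a ≤ 5 and 0 ≤ b ≤ 5.
Every move lowers a or b (never raises either), so fill the grid row by row in increasing a, and left to right within a row: each cell's successors are then already labelled.
      b=0  b=1  b=2  b=3  b=4  b=5
a=0:    L    L    W    W    W    W
a=1:    L    L    W    W    W    W
a=2:    W    W    L    L    W    W
a=3:    W    W    L    L    W    W
a=4:    W    W    W    W    L    L
a=5:    L    L    W    W    W    W
Cells with no legal move (terminal, hence L): (0,0), (0,1), (1,0), (1,1).
The remaining L cells, each justified by listing all of its moves:
(2,2): L (options (0,2)(W), (2,0)(W) are all W)
(2,3): L (options (0,3)(W), (2,1)(W), (2,0)(W) are all W)
(3,2): L (options (1,2)(W), (0,2)(W), (3,0)(W) are all W)
(3,3): L (options (1,3)(W), (0,3)(W), (3,1)(W), (3,0)(W) are all W)
(4,4): L (options (2,4)(W), (1,4)(W), (4,2)(W), (4,1)(W) are all W)
(4,5): L (options (2,5)(W), (1,5)(W), (4,3)(W), (4,2)(W), (4,0)(W) are all W)
(5,0): L (options (3,0)(W), (2,0)(W) are all W)
(5,1): L (options (3,1)(W), (2,1)(W) are all W)
Every other cell has at least one move into one of the L cells above, so it is W.
From (5,5), the L positions reachable in one move are: (5,0).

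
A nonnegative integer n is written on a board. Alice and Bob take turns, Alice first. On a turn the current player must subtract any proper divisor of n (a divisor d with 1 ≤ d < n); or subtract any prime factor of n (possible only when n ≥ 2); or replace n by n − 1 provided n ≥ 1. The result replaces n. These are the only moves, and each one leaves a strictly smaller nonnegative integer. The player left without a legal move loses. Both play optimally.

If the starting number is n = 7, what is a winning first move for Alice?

Move to 0.

Build the W/L table. Terminal = L. A non-terminal position is W if it has a move to some L; otherwise it is L.
n=0: no move → L
n=1: reaches L-position 0 → W
n=2: reaches L-position 0 → W
n=3: reaches L-position 0 → W
n=4: only reaches 2(W), 3(W), all W → L
n=5: reaches L-position 0 → W
n=6: reaches L-position 4 → W
n=7: reaches L-position 0 → W
From 7, the L positions reachable in one move are: 0.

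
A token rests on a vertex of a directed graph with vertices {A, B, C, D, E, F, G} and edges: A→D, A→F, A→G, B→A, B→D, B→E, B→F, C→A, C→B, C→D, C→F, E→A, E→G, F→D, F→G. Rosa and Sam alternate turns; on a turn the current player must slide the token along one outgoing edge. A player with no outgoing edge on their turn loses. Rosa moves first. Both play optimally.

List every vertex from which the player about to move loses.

Classify positions by backward induction: terminal positions (no move available) are L. From any other position, the mover wins iff some move reaches an L.
Every edge goes from a vertex to one that appears earlier in the order D, G, F, A, E, B, C, so processing vertices in that order labels each vertex after all of its successors.
D: no outgoing edge → L
G: no outgoing edge → L
F: can move to G, which is L ⇒ W
A: can move to G, which is L ⇒ W
E: can move to G, which is L ⇒ W
B: can move to D, which is L ⇒ W
C: can move to D, which is L ⇒ W
Reading off the rows marked L gives the requested list; there are 2 such vertices.

D, G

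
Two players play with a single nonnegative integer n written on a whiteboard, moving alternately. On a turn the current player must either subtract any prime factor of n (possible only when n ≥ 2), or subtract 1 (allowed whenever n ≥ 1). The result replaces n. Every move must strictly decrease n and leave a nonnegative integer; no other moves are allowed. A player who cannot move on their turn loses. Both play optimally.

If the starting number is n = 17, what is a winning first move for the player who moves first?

Classify positions by backward induction: terminal positions (no move available) are L. From any other position, the mover wins iff some move reaches an L.
n=0: no move → L
n=1: →0(L), so W
n=2: →0(L), so W
n=3: →0(L), so W
n=4: →2(W), 3(W) — all W, so L
n=5: →0(L), so W
n=6: →4(L), so W
n=7: →0(L), so W
n=8: →6(W), 7(W) — all W, so L
n=9: →8(L), so W
n=10: →8(L), so W
n=11: →0(L), so W
n=12: →9(W), 10(W), 11(W) — all W, so L
n=13: →0(L), so W
n=14: →12(L), so W
n=15: →12(L), so W
n=16: →14(W), 15(W) — all W, so L
n=17: →0(L), so W
From 17, the L positions reachable in one move are: 0, 16. Any move reaching one of these is winning.

Move to 0.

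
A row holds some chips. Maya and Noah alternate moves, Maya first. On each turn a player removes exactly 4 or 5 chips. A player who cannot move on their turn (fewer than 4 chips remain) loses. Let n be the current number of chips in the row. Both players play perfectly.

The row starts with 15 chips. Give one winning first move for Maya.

Compute win/loss labels from the base case upward. A position with no move is L. Any other position is W if it can reach an L in one move, else L.
n=0: no move → L
n=1: no move → L
n=2: no move → L
n=3: no move → L
n=4: →0(L), so W
n=5: →1(L), so W
n=6: →2(L), so W
n=7: →3(L), so W
n=8: →3(L), so W
n=9: →5(W), 4(W) — all W, so L
n=10: →6(W), 5(W) — all W, so L
n=11: →7(W), 6(W) — all W, so L
n=12: →8(W), 7(W) — all W, so L
n=13: →9(L), so W
n=14: →10(L), so W
n=15: →11(L), so W
From 15, the L positions reachable in one move are: 11, 10. Any move reaching one of these is winning.

Remove 4, leaving 11.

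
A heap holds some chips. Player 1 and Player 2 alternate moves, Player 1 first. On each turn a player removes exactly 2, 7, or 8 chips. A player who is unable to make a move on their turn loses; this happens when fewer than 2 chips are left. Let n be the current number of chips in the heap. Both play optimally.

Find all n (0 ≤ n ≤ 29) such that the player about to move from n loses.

Build the W/L table. Terminal = L. A non-terminal position is W if it has a move to some L; otherwise it is L.
n=0: no move → L
n=1: no move → L
n=2: →0(L), so W
n=3: →1(L), so W
n=4: →2(W) only, which is W, so L
n=5: →3(W) only, which is W, so L
n=6: →4(L), so W
n=7: →5(L), so W
n=8: →1(L), so W
n=9: →1(L), so W
n=10: →8(W), 3(W), 2(W) — all W, so L
n=11: →4(L), so W
n=12: →10(L), so W
n=13: →5(L), so W
n=14: →12(W), 7(W), 6(W) — all W, so L
n=15: →13(W), 8(W), 7(W) — all W, so L
n=16: →14(L), so W
n=17: →15(L), so W
n=18: →10(L), so W
n=19: →17(W), 12(W), 11(W) — all W, so L
n=20: →18(W), 13(W), 12(W) — all W, so L
n=21: →19(L), so W
n=22: →20(L), so W
n=23: →15(L), so W
n=24: →22(W), 17(W), 16(W) — all W, so L
n=25: →23(W), 18(W), 17(W) — all W, so L
n=26: →24(L), so W
n=27: →25(L), so W
n=28: →20(L), so W
n=29: →27(W), 22(W), 21(W) — all W, so L
Reading off the rows marked L gives the requested list; there are 12 such values of n.

0, 1, 4, 5, 10, 14, 15, 19, 20, 24, 25, 29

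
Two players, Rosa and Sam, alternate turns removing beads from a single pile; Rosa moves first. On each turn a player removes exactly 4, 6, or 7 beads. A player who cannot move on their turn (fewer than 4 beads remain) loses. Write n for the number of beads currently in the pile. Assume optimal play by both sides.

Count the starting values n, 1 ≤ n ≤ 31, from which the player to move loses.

Use the standard recursion: the mover loses at a terminal position; elsewhere, the mover wins exactly when some move hands the opponent an L position.
n=0: no move → L
n=1: no move → L
n=2: no move → L
n=3: no move → L
n=4: W (go to 0, an L position)
n=5: W (go to 1, an L position)
n=6: W (go to 2, an L position)
n=7: W (go to 3, an L position)
n=8: W (go to 2, an L position)
n=9: W (go to 3, an L position)
n=10: W (go to 3, an L position)
n=11: L (options 7(W), 5(W), 4(W) are all W)
n=12: L (options 8(W), 6(W), 5(W) are all W)
n=13: L (options 9(W), 7(W), 6(W) are all W)
n=14: L (options 10(W), 8(W), 7(W) are all W)
n=15: W (go to 11, an L position)
n=16: W (go to 12, an L position)
n=17: W (go to 13, an L position)
n=18: W (go to 14, an L position)
n=19: W (go to 13, an L position)
n=20: W (go to 14, an L position)
n=21: W (go to 14, an L position)
n=22: L (options 18(W), 16(W), 15(W) are all W)
n=23: L (options 19(W), 17(W), 16(W) are all W)
n=24: L (options 20(W), 18(W), 17(W) are all W)
n=25: L (options 21(W), 19(W), 18(W) are all W)
n=26: W (go to 22, an L position)
n=27: W (go to 23, an L position)
n=28: W (go to 24, an L position)
n=29: W (go to 25, an L position)
n=30: W (go to 24, an L position)
n=31: W (go to 25, an L position)
L entries with 1 ≤ n ≤ 31 (n=0 is outside the asked range and is not counted): n = 1, 2, 3, 11, 12, 13, 14, 22, 23, 24, 25; that makes 11.

11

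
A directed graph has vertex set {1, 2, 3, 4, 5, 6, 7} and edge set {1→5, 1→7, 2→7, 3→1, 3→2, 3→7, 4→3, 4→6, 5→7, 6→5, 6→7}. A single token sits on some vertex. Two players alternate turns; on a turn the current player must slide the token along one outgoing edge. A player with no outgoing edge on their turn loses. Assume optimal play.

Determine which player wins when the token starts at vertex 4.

Build the W/L table. Terminal = L. A non-terminal position is W if it has a move to some L; otherwise it is L.
Every edge goes from a vertex to one that appears earlier in the order 7, 2, 5, 1, 6, 3, 4, so processing vertices in that order labels each vertex after all of its successors.
7: no outgoing edge → L
2: →7(L), so W
5: →7(L), so W
1: →7(L), so W
6: →7(L), so W
3: →7(L), so W
4: →3(W), 6(W) — all W, so L
The starting position 4 is L: whatever the player to move does, the opponent receives a W position.

The second player wins.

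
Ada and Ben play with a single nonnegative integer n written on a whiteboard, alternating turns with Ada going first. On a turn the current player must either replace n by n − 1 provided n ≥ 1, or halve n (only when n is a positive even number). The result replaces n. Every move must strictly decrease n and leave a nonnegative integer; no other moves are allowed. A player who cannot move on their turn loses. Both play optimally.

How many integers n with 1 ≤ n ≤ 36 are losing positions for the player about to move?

Use the standard recursion: the mover loses at a terminal position; elsewhere, the mover wins exactly when some move hands the opponent an L position.
n=0: no move → L
n=1: reaches L-position 0 → W
n=2: only reaches 1(W), which is W → L
n=3: reaches L-position 2 → W
n=4: reaches L-position 2 → W
n=5: only reaches 4(W), which is W → L
n=6: reaches L-position 5 → W
n=7: only reaches 6(W), which is W → L
n=8: reaches L-position 7 → W
n=9: only reaches 8(W), which is W → L
n=10: reaches L-position 5 → W
n=11: only reaches 10(W), which is W → L
n=12: reaches L-position 11 → W
n=13: only reaches 12(W), which is W → L
n=14: reaches L-position 7 → W
n=15: only reaches 14(W), which is W → L
n=16: reaches L-position 15 → W
n=17: only reaches 16(W), which is W → L
n=18: reaches L-position 9 → W
n=19: only reaches 18(W), which is W → L
n=20: reaches L-position 19 → W
n=21: only reaches 20(W), which is W → L
n=22: reaches L-position 11 → W
n=23: only reaches 22(W), which is W → L
n=24: reaches L-position 23 → W
n=25: only reaches 24(W), which is W → L
n=26: reaches L-position 13 → W
n=27: only reaches 26(W), which is W → L
n=28: reaches L-position 27 → W
n=29: only reaches 28(W), which is W → L
n=30: reaches L-position 15 → W
n=31: only reaches 30(W), which is W → L
n=32: reaches L-position 31 → W
n=33: only reaches 32(W), which is W → L
n=34: reaches L-position 17 → W
n=35: only reaches 34(W), which is W → L
n=36: reaches L-position 35 → W
L entries with 1 ≤ n ≤ 36 (n=0 is outside the asked range and is not counted): n = 2, 5, 7, 9, 11, 13, 15, 17, 19, 21, 23, 25, 27, 29, 31, 33, 35; that makes 17.

17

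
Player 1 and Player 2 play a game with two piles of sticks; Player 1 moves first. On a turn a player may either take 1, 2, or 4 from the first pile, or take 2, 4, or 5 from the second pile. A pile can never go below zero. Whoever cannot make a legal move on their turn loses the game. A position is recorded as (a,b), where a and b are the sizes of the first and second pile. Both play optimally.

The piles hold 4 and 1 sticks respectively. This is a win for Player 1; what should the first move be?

Work bottom-up. With no move the player to move loses. Otherwise the position is W if at least one move leads to an L position for the opponent, and L if every move leads to a W.
No move ever increases a pile, so every position that can arise here has a ≤ 4 and b ≤ 1; it is enough to label the cells with 0 ≤ a ≤ 4 and 0 ≤ b ≤ 1.
Every move lowers a or b (never raises either), so fill the grid row by row in increasing a, and left to right within a row: each cell's successors are then already labelled.
      b=0  b=1
a=0:    L    L
a=1:    W    W
a=2:    W    W
a=3:    L    L
a=4:    W    W
Cells with no legal move (terminal, hence L): (0,0), (0,1).
The remaining L cells, each justified by listing all of its moves:
(3,0): moves to (2,0)(W), (1,0)(W); every one is W ⇒ L
(3,1): moves to (2,1)(W), (1,1)(W); every one is W ⇒ L
Every other cell has at least one move into one of the L cells above, so it is W.
From (4,1), the L positions reachable in one move are: (3,1), (0,1). Any move reaching one of these is winning.

Move to (3,1).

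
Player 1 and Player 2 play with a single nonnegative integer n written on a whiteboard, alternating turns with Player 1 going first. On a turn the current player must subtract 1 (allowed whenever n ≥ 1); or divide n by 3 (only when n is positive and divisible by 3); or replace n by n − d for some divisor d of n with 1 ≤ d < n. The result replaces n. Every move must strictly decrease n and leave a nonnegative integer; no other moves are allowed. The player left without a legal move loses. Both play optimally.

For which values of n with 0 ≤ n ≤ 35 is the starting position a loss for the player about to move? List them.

Work bottom-up. With no move the player to move loses. Otherwise the position is W if at least one move leads to an L position for the opponent, and L if every move leads to a W.
n=0: no move → L
n=1: →0(L), so W
n=2: →1(W) only, which is W, so L
n=3: →2(L), so W
n=4: →2(L), so W
n=5: →4(W) only, which is W, so L
n=6: →2(L), so W
n=7: →6(W) only, which is W, so L
n=8: →7(L), so W
n=9: →3(W), 6(W), 8(W) — all W, so L
n=10: →5(L), so W
n=11: →10(W) only, which is W, so L
n=12: →9(L), so W
n=13: →12(W) only, which is W, so L
n=14: →7(L), so W
n=15: →5(L), so W
n=16: →8(W), 12(W), 14(W), 15(W) — all W, so L
n=17: →16(L), so W
n=18: →9(L), so W
n=19: →18(W) only, which is W, so L
n=20: →16(L), so W
n=21: →7(L), so W
n=22: →11(L), so W
n=23: →22(W) only, which is W, so L
n=24: →16(L), so W
n=25: →20(W), 24(W) — all W, so L
n=26: →13(L), so W
n=27: →9(L), so W
n=28: →14(W), 21(W), 24(W), 26(W), 27(W) — all W, so L
n=29: →28(L), so W
n=30: →25(L), so W
n=31: →30(W) only, which is W, so L
n=32: →16(L), so W
n=33: →11(L), so W
n=34: →17(W), 32(W), 33(W) — all W, so L
n=35: →28(L), so W
Reading off the rows marked L gives the requested list; there are 14 such values of n.

0, 2, 5, 7, 9, 11, 13, 16, 19, 23, 25, 28, 31, 34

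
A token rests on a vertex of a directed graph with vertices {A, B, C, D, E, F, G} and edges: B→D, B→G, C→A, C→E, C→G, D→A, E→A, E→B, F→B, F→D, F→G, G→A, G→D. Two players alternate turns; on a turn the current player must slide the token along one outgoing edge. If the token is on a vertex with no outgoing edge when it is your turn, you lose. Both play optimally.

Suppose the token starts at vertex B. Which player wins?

Compute win/loss labels from the base case upward. A position with no move is L. Any other position is W if it can reach an L in one move, else L.
Every edge goes from a vertex to one that appears earlier in the order A, D, G, B, E, C, F, so processing vertices in that order labels each vertex after all of its successors.
A: no outgoing edge → L
D: W (go to A, an L position)
G: W (go to A, an L position)
B: L (options G(W), D(W) are all W)
E: W (go to B, an L position)
C: W (go to A, an L position)
F: W (go to B, an L position)
Every move from B reaches a W position, so the mover loses.

The second player wins.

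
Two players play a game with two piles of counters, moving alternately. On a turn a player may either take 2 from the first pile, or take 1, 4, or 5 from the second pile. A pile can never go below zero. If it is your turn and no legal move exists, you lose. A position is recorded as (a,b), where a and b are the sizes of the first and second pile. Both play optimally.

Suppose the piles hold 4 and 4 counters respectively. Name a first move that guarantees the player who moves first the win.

Label each position W (a win for the player to move) or L (a loss). A position with no legal move is L; any other position is W exactly when some move reaches an L, and L when every move reaches a W.
No move ever increases a pile, so every position that can arise here has a ≤ 4 and b ≤ 4; it is enough to label the cells with 0 ≤ a ≤ 4 and 0 ≤ b ≤ 4.
Every move lowers a or b (never raises either), so fill the grid row by row in increasing a, and left to right within a row: each cell's successors are then already labelled.
      b=0  b=1  b=2  b=3  b=4
a=0:    L    W    L    W    W
a=1:    L    W    L    W    W
a=2:    W    L    W    L    W
a=3:    W    L    W    L    W
a=4:    L    W    L    W    W
Cells with no legal move (terminal, hence L): (0,0), (1,0).
The remaining L cells, each justified by listing all of its moves:
(0,2): →(0,1)(W) only, which is W, so L
(1,2): →(1,1)(W) only, which is W, so L
(2,1): →(0,1)(W), (2,0)(W) — all W, so L
(2,3): →(0,3)(W), (2,2)(W) — all W, so L
(3,1): →(1,1)(W), (3,0)(W) — all W, so L
(3,3): →(1,3)(W), (3,2)(W) — all W, so L
(4,0): →(2,0)(W) only, which is W, so L
(4,2): →(2,2)(W), (4,1)(W) — all W, so L
Every other cell has at least one move into one of the L cells above, so it is W.
From (4,4), the L positions reachable in one move are: (4,0).

Move to (4,0).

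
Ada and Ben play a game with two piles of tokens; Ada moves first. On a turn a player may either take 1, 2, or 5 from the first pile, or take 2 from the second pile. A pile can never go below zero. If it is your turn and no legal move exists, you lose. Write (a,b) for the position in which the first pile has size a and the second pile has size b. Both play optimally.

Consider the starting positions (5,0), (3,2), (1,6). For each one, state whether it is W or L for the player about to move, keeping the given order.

(5,0): W, (3,2): W, (1,6): L

Label each position W (a win for the player to move) or L (a loss). A position with no legal move is L; any other position is W exactly when some move reaches an L, and L when every move reaches a W.
No move ever increases a pile, so every position that can arise here has a ≤ 5 and b ≤ 6; it is enough to label the cells with 0 ≤ a ≤ 5 and 0 ≤ b ≤ 6.
Every move lowers a or b (never raises either), so fill the grid row by row in increasing a, and left to right within a row: each cell's successors are then already labelled.
      b=0  b=1  b=2  b=3  b=4  b=5  b=6
a=0:    L    L    W    W    L    L    W
a=1:    W    W    L    L    W    W    L
a=2:    W    W    W    W    W    W    W
a=3:    L    L    W    W    L    L    W
a=4:    W    W    L    L    W    W    L
a=5:    W    W    W    W    W    W    W
Cells with no legal move (terminal, hence L): (0,0), (0,1).
The remaining L cells, each justified by listing all of its moves:
(0,4): only reaches (0,2)(W), which is W → L
(0,5): only reaches (0,3)(W), which is W → L
(1,2): only reaches (0,2)(W), (1,0)(W), all W → L
(1,3): only reaches (0,3)(W), (1,1)(W), all W → L
(1,6): only reaches (0,6)(W), (1,4)(W), all W → L
(3,0): only reaches (2,0)(W), (1,0)(W), all W → L
(3,1): only reaches (2,1)(W), (1,1)(W), all W → L
(3,4): only reaches (2,4)(W), (1,4)(W), (3,2)(W), all W → L
(3,5): only reaches (2,5)(W), (1,5)(W), (3,3)(W), all W → L
(4,2): only reaches (3,2)(W), (2,2)(W), (4,0)(W), all W → L
(4,3): only reaches (3,3)(W), (2,3)(W), (4,1)(W), all W → L
(4,6): only reaches (3,6)(W), (2,6)(W), (4,4)(W), all W → L
Every other cell has at least one move into one of the L cells above, so it is W.
(5,0): the move to (3,0) reaches an L cell, so W
(3,2): the move to (1,2) reaches an L cell, so W
(1,6): one of the L cells justified above, so L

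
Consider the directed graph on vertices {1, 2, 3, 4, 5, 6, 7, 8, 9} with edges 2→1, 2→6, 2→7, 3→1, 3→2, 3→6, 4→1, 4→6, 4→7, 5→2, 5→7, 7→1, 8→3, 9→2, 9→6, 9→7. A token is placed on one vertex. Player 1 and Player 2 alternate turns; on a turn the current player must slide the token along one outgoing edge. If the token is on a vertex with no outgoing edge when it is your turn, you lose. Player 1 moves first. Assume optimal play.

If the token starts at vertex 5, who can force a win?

Player 2 wins.

Positions with no move are L. A position that does have a move is losing for the player to move precisely when every available move leads to a winning position for the opponent. Fill in the labels:
Every edge goes from a vertex to one that appears earlier in the order 6, 1, 7, 4, 2, 9, 5, 3, 8, so processing vertices in that order labels each vertex after all of its successors.
6: no outgoing edge → L
1: no outgoing edge → L
7: →1(L), so W
4: →1(L), so W
2: →1(L), so W
9: →6(L), so W
5: →2(W), 7(W) — all W, so L
3: →1(L), so W
8: →3(W) only, which is W, so L
Every move from 5 reaches a W position, so the mover loses.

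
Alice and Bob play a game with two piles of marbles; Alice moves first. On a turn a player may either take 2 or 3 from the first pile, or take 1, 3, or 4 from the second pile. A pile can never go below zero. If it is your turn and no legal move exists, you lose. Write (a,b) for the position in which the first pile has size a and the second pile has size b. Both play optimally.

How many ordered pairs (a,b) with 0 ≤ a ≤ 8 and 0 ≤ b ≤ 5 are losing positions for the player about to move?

17

Classify positions by backward induction: terminal positions (no move available) are L. From any other position, the mover wins iff some move reaches an L.
Every move lowers a or b (never raises either), so fill the grid row by row in increasing a, and left to right within a row: each cell's successors are then already labelled.
      b=0  b=1  b=2  b=3  b=4  b=5
a=0:    L    W    L    W    W    W
a=1:    L    W    L    W    W    W
a=2:    W    L    W    L    W    W
a=3:    W    L    W    L    W    W
a=4:    W    W    W    W    L    W
a=5:    L    W    L    W    W    W
a=6:    L    W    L    W    W    W
a=7:    W    L    W    L    W    W
a=8:    W    L    W    L    W    W
Cells with no legal move (terminal, hence L): (0,0), (1,0).
The remaining L cells, each justified by listing all of its moves:
(0,2): L (sole option (0,1)(W) is W)
(1,2): L (sole option (1,1)(W) is W)
(2,1): L (options (0,1)(W), (2,0)(W) are all W)
(2,3): L (options (0,3)(W), (2,2)(W), (2,0)(W) are all W)
(3,1): L (options (1,1)(W), (0,1)(W), (3,0)(W) are all W)
(3,3): L (options (1,3)(W), (0,3)(W), (3,2)(W), (3,0)(W) are all W)
(4,4): L (options (2,4)(W), (1,4)(W), (4,3)(W), (4,1)(W), (4,0)(W) are all W)
(5,0): L (options (3,0)(W), (2,0)(W) are all W)
(5,2): L (options (3,2)(W), (2,2)(W), (5,1)(W) are all W)
(6,0): L (options (4,0)(W), (3,0)(W) are all W)
(6,2): L (options (4,2)(W), (3,2)(W), (6,1)(W) are all W)
(7,1): L (options (5,1)(W), (4,1)(W), (7,0)(W) are all W)
(7,3): L (options (5,3)(W), (4,3)(W), (7,2)(W), (7,0)(W) are all W)
(8,1): L (options (6,1)(W), (5,1)(W), (8,0)(W) are all W)
(8,3): L (options (6,3)(W), (5,3)(W), (8,2)(W), (8,0)(W) are all W)
Every other cell has at least one move into one of the L cells above, so it is W.
L cells per row: a=0: 2, a=1: 2, a=2: 2, a=3: 2, a=4: 1, a=5: 2, a=6: 2, a=7: 2, a=8: 2; total 17.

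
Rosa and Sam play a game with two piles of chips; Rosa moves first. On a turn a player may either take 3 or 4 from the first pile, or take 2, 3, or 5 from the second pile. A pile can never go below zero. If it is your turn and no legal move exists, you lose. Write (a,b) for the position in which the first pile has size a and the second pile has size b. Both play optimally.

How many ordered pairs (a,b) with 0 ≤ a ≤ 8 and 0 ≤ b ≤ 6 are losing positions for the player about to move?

Build the W/L table. Terminal = L. A non-terminal position is W if it has a move to some L; otherwise it is L.
Every move lowers a or b (never raises either), so fill the grid row by row in increasing a, and left to right within a row: each cell's successors are then already labelled.
      b=0  b=1  b=2  b=3  b=4  b=5  b=6
a=0:    L    L    W    W    W    W    W
a=1:    L    L    W    W    W    W    W
a=2:    L    L    W    W    W    W    W
a=3:    W    W    L    L    W    W    W
a=4:    W    W    L    L    W    W    W
a=5:    W    W    L    L    W    W    W
a=6:    W    W    W    W    L    L    W
a=7:    L    L    W    W    W    W    W
a=8:    L    L    W    W    W    W    W
Cells with no legal move (terminal, hence L): (0,0), (0,1), (1,0), (1,1), (2,0), (2,1).
The remaining L cells, each justified by listing all of its moves:
(3,2): only reaches (0,2)(W), (3,0)(W), all W → L
(3,3): only reaches (0,3)(W), (3,1)(W), (3,0)(W), all W → L
(4,2): only reaches (1,2)(W), (0,2)(W), (4,0)(W), all W → L
(4,3): only reaches (1,3)(W), (0,3)(W), (4,1)(W), (4,0)(W), all W → L
(5,2): only reaches (2,2)(W), (1,2)(W), (5,0)(W), all W → L
(5,3): only reaches (2,3)(W), (1,3)(W), (5,1)(W), (5,0)(W), all W → L
(6,4): only reaches (3,4)(W), (2,4)(W), (6,2)(W), (6,1)(W), all W → L
(6,5): only reaches (3,5)(W), (2,5)(W), (6,3)(W), (6,2)(W), (6,0)(W), all W → L
(7,0): only reaches (4,0)(W), (3,0)(W), all W → L
(7,1): only reaches (4,1)(W), (3,1)(W), all W → L
(8,0): only reaches (5,0)(W), (4,0)(W), all W → L
(8,1): only reaches (5,1)(W), (4,1)(W), all W → L
Every other cell has at least one move into one of the L cells above, so it is W.
L cells per row: a=0: 2, a=1: 2, a=2: 2, a=3: 2, a=4: 2, a=5: 2, a=6: 2, a=7: 2, a=8: 2; total 18.

18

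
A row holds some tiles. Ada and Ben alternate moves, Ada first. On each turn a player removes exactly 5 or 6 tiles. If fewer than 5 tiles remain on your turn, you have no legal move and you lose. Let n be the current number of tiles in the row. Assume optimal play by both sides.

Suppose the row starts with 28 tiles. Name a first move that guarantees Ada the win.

Use the standard recursion: the mover loses at a terminal position; elsewhere, the mover wins exactly when some move hands the opponent an L position.
n=0: no move → L
n=1: no move → L
n=2: no move → L
n=3: no move → L
n=4: no move → L
n=5: can move to 0, which is L ⇒ W
n=6: can move to 1, which is L ⇒ W
n=7: can move to 2, which is L ⇒ W
n=8: can move to 3, which is L ⇒ W
n=9: can move to 4, which is L ⇒ W
n=10: can move to 4, which is L ⇒ W
n=11: moves to 6(W), 5(W); every one is W ⇒ L
n=12: moves to 7(W), 6(W); every one is W ⇒ L
n=13: moves to 8(W), 7(W); every one is W ⇒ L
n=14: moves to 9(W), 8(W); every one is W ⇒ L
n=15: moves to 10(W), 9(W); every one is W ⇒ L
n=16: can move to 11, which is L ⇒ W
n=17: can move to 12, which is L ⇒ W
n=18: can move to 13, which is L ⇒ W
n=19: can move to 14, which is L ⇒ W
n=20: can move to 15, which is L ⇒ W
n=21: can move to 15, which is L ⇒ W
n=22: moves to 17(W), 16(W); every one is W ⇒ L
n=23: moves to 18(W), 17(W); every one is W ⇒ L
n=24: moves to 19(W), 18(W); every one is W ⇒ L
n=25: moves to 20(W), 19(W); every one is W ⇒ L
n=26: moves to 21(W), 20(W); every one is W ⇒ L
n=27: can move to 22, which is L ⇒ W
n=28: can move to 23, which is L ⇒ W
From 28, the L positions reachable in one move are: 23, 22. Any move reaching one of these is winning.

Remove 5, leaving 23.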